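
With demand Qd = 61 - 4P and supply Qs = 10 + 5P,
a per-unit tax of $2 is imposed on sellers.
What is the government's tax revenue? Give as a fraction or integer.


With tax on sellers, new supply: Qs' = 10 + 5(P - 2)
= 0 + 5P
New equilibrium quantity:
Q_new = 305/9
Tax revenue = tax * Q_new = 2 * 305/9 = 610/9

610/9


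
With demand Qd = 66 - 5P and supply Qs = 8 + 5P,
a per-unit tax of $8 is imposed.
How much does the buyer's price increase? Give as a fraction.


With a per-unit tax, the buyer's price increase depends on relative slopes.
Supply slope: d = 5, Demand slope: b = 5
Buyer's price increase = d * tax / (b + d)
= 5 * 8 / (5 + 5)
= 40 / 10 = 4

4


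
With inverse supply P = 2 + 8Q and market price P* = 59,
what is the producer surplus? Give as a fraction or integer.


Minimum supply price (at Q=0): P_min = 2
Quantity supplied at P* = 59:
Q* = (59 - 2)/8 = 57/8
PS = (1/2) * Q* * (P* - P_min)
PS = (1/2) * 57/8 * (59 - 2)
PS = (1/2) * 57/8 * 57 = 3249/16

3249/16


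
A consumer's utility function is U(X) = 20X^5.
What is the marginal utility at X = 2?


MU = dU/dX = 20*5*X^(5-1)
MU = 100*X^4
At X = 2:
MU = 100 * 2^4
MU = 100 * 16 = 1600

1600


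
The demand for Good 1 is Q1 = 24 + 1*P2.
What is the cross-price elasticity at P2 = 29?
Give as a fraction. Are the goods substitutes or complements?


dQ1/dP2 = 1
At P2 = 29: Q1 = 24 + 1*29 = 53
Exy = (dQ1/dP2)(P2/Q1) = 1 * 29 / 53 = 29/53
Since Exy > 0, the goods are substitutes.

29/53 (substitutes)


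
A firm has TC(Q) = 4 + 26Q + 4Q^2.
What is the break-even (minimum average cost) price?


AC(Q) = 4/Q + 26 + 4Q
To minimize: dAC/dQ = -4/Q^2 + 4 = 0
Q^2 = 4/4 = 1
Q* = 1
Min AC = 4/1 + 26 + 4*1
Min AC = 4 + 26 + 4 = 34

34


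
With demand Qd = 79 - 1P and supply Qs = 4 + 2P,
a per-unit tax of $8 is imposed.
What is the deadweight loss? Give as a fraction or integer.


Pre-tax equilibrium quantity: Q* = 54
Post-tax equilibrium quantity: Q_tax = 146/3
Reduction in quantity: Q* - Q_tax = 16/3
DWL = (1/2) * tax * (Q* - Q_tax)
DWL = (1/2) * 8 * 16/3 = 64/3

64/3


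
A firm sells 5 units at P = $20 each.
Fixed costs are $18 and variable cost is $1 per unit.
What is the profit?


Total Revenue = P * Q = 20 * 5 = $100
Total Cost = FC + VC*Q = 18 + 1*5 = $23
Profit = TR - TC = 100 - 23 = $77

$77


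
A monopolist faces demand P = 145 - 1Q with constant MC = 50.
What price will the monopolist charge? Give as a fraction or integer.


MR = 145 - 2Q
Set MR = MC: 145 - 2Q = 50
Q* = 95/2
Substitute into demand:
P* = 145 - 1*95/2 = 195/2

195/2


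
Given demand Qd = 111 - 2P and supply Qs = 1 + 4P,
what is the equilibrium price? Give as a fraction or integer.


At equilibrium, Qd = Qs.
111 - 2P = 1 + 4P
111 - 1 = 2P + 4P
110 = 6P
P* = 110/6 = 55/3

55/3


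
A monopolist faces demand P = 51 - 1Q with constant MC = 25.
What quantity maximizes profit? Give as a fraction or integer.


TR = P*Q = (51 - 1Q)Q = 51Q - 1Q^2
MR = dTR/dQ = 51 - 2Q
Set MR = MC:
51 - 2Q = 25
26 = 2Q
Q* = 26/2 = 13

13


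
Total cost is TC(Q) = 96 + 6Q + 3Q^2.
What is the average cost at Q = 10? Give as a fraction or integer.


TC(10) = 96 + 6*10 + 3*10^2
TC(10) = 96 + 60 + 300 = 456
AC = TC/Q = 456/10 = 228/5

228/5


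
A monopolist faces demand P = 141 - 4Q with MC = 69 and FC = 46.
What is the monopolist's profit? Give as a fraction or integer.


MR = MC: 141 - 8Q = 69
Q* = 9
P* = 141 - 4*9 = 105
Profit = (P* - MC)*Q* - FC
= (105 - 69)*9 - 46
= 36*9 - 46
= 324 - 46 = 278

278


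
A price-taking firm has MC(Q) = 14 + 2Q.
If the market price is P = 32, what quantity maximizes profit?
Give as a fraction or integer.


In perfect competition, profit is maximized where P = MC.
32 = 14 + 2Q
18 = 2Q
Q* = 18/2 = 9

9


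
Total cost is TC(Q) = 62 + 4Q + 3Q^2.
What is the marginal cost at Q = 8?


MC = dTC/dQ = 4 + 2*3*Q
At Q = 8:
MC = 4 + 6*8
MC = 4 + 48 = 52

52


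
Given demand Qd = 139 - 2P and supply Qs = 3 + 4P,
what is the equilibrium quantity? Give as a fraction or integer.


First find equilibrium price:
139 - 2P = 3 + 4P
P* = 136/6 = 68/3
Then substitute into demand:
Q* = 139 - 2 * 68/3 = 281/3

281/3


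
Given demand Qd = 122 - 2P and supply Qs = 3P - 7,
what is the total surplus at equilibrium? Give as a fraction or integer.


Find equilibrium: 122 - 2P = 3P - 7
122 + 7 = 5P
P* = 129/5 = 129/5
Q* = 3*129/5 - 7 = 352/5
Inverse demand: P = 61 - Q/2, so P_max = 61
Inverse supply: P = 7/3 + Q/3, so P_min = 7/3
CS = (1/2) * 352/5 * (61 - 129/5) = 30976/25
PS = (1/2) * 352/5 * (129/5 - 7/3) = 61952/75
TS = CS + PS = 30976/25 + 61952/75 = 30976/15

30976/15


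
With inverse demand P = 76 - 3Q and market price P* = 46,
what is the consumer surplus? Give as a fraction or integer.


Maximum willingness to pay (at Q=0): P_max = 76
Quantity demanded at P* = 46:
Q* = (76 - 46)/3 = 10
CS = (1/2) * Q* * (P_max - P*)
CS = (1/2) * 10 * (76 - 46)
CS = (1/2) * 10 * 30 = 150

150


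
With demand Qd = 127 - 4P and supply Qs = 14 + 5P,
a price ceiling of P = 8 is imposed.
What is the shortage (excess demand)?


At P = 8:
Qd = 127 - 4*8 = 95
Qs = 14 + 5*8 = 54
Shortage = Qd - Qs = 95 - 54 = 41

41


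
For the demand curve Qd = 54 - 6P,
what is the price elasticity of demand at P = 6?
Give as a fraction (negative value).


dQ/dP = -6
At P = 6: Q = 54 - 6*6 = 18
E = (dQ/dP)(P/Q) = (-6)(6/18) = -2

-2


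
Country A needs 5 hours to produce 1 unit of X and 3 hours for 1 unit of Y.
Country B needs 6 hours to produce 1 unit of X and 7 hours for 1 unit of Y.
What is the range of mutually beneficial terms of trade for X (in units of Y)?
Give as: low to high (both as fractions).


Opportunity cost of X for Country A = hours_X / hours_Y = 5/3 = 5/3 units of Y
Opportunity cost of X for Country B = hours_X / hours_Y = 6/7 = 6/7 units of Y
Terms of trade must be between the two opportunity costs.
Range: 6/7 to 5/3

6/7 to 5/3


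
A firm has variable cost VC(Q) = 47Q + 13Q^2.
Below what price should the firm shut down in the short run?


AVC(Q) = VC(Q)/Q = 47 + 13Q
AVC is increasing in Q, so minimum AVC is at Q -> 0+.
Min AVC = 47
The firm should shut down if P < 47.

47


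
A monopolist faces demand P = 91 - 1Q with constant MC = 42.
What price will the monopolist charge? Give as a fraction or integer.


MR = 91 - 2Q
Set MR = MC: 91 - 2Q = 42
Q* = 49/2
Substitute into demand:
P* = 91 - 1*49/2 = 133/2

133/2


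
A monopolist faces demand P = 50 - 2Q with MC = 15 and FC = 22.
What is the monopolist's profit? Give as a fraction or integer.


MR = MC: 50 - 4Q = 15
Q* = 35/4
P* = 50 - 2*35/4 = 65/2
Profit = (P* - MC)*Q* - FC
= (65/2 - 15)*35/4 - 22
= 35/2*35/4 - 22
= 1225/8 - 22 = 1049/8

1049/8


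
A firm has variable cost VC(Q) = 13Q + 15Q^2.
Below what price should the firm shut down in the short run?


AVC(Q) = VC(Q)/Q = 13 + 15Q
AVC is increasing in Q, so minimum AVC is at Q -> 0+.
Min AVC = 13
The firm should shut down if P < 13.

13


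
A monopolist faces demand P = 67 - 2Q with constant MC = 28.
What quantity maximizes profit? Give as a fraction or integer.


TR = P*Q = (67 - 2Q)Q = 67Q - 2Q^2
MR = dTR/dQ = 67 - 4Q
Set MR = MC:
67 - 4Q = 28
39 = 4Q
Q* = 39/4 = 39/4

39/4


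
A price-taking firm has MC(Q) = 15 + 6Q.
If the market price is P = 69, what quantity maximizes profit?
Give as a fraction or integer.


In perfect competition, profit is maximized where P = MC.
69 = 15 + 6Q
54 = 6Q
Q* = 54/6 = 9

9


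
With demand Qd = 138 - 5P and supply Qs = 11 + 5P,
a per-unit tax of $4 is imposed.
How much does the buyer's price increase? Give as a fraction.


With a per-unit tax, the buyer's price increase depends on relative slopes.
Supply slope: d = 5, Demand slope: b = 5
Buyer's price increase = d * tax / (b + d)
= 5 * 4 / (5 + 5)
= 20 / 10 = 2

2


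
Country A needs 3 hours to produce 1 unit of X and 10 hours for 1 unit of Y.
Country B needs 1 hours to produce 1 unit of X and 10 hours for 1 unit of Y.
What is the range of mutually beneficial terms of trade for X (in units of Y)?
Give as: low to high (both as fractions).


Opportunity cost of X for Country A = hours_X / hours_Y = 3/10 = 3/10 units of Y
Opportunity cost of X for Country B = hours_X / hours_Y = 1/10 = 1/10 units of Y
Terms of trade must be between the two opportunity costs.
Range: 1/10 to 3/10

1/10 to 3/10


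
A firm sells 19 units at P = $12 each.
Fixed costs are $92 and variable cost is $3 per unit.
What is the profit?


Total Revenue = P * Q = 12 * 19 = $228
Total Cost = FC + VC*Q = 92 + 3*19 = $149
Profit = TR - TC = 228 - 149 = $79

$79


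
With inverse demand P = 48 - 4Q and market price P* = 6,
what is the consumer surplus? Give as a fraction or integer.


Maximum willingness to pay (at Q=0): P_max = 48
Quantity demanded at P* = 6:
Q* = (48 - 6)/4 = 21/2
CS = (1/2) * Q* * (P_max - P*)
CS = (1/2) * 21/2 * (48 - 6)
CS = (1/2) * 21/2 * 42 = 441/2

441/2


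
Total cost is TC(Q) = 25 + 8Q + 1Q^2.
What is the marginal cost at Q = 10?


MC = dTC/dQ = 8 + 2*1*Q
At Q = 10:
MC = 8 + 2*10
MC = 8 + 20 = 28

28


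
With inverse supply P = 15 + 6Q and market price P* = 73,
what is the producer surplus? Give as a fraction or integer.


Minimum supply price (at Q=0): P_min = 15
Quantity supplied at P* = 73:
Q* = (73 - 15)/6 = 29/3
PS = (1/2) * Q* * (P* - P_min)
PS = (1/2) * 29/3 * (73 - 15)
PS = (1/2) * 29/3 * 58 = 841/3

841/3


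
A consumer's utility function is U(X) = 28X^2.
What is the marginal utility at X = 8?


MU = dU/dX = 28*2*X^(2-1)
MU = 56*X^1
At X = 8:
MU = 56 * 8^1
MU = 56 * 8 = 448

448


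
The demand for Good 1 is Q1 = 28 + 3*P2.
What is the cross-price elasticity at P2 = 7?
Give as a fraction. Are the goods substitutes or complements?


dQ1/dP2 = 3
At P2 = 7: Q1 = 28 + 3*7 = 49
Exy = (dQ1/dP2)(P2/Q1) = 3 * 7 / 49 = 3/7
Since Exy > 0, the goods are substitutes.

3/7 (substitutes)


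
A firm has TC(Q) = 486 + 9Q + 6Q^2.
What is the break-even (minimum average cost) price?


AC(Q) = 486/Q + 9 + 6Q
To minimize: dAC/dQ = -486/Q^2 + 6 = 0
Q^2 = 486/6 = 81
Q* = 9
Min AC = 486/9 + 9 + 6*9
Min AC = 54 + 9 + 54 = 117

117


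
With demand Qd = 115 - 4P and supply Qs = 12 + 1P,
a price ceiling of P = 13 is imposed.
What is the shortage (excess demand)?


At P = 13:
Qd = 115 - 4*13 = 63
Qs = 12 + 1*13 = 25
Shortage = Qd - Qs = 63 - 25 = 38

38


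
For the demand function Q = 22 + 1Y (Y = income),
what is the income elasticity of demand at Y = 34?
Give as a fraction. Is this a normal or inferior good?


dQ/dY = 1
At Y = 34: Q = 22 + 1*34 = 56
Ey = (dQ/dY)(Y/Q) = 1 * 34 / 56 = 17/28
Since Ey > 0, this is a normal good.

17/28 (normal good)


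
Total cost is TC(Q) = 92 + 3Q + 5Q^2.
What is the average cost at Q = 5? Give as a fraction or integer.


TC(5) = 92 + 3*5 + 5*5^2
TC(5) = 92 + 15 + 125 = 232
AC = TC/Q = 232/5 = 232/5

232/5


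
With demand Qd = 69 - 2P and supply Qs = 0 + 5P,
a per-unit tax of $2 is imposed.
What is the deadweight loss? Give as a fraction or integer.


Pre-tax equilibrium quantity: Q* = 345/7
Post-tax equilibrium quantity: Q_tax = 325/7
Reduction in quantity: Q* - Q_tax = 20/7
DWL = (1/2) * tax * (Q* - Q_tax)
DWL = (1/2) * 2 * 20/7 = 20/7

20/7


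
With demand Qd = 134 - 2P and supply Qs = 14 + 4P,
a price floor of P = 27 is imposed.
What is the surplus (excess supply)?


At P = 27:
Qd = 134 - 2*27 = 80
Qs = 14 + 4*27 = 122
Surplus = Qs - Qd = 122 - 80 = 42

42


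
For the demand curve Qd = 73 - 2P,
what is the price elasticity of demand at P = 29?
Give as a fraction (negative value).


dQ/dP = -2
At P = 29: Q = 73 - 2*29 = 15
E = (dQ/dP)(P/Q) = (-2)(29/15) = -58/15

-58/15


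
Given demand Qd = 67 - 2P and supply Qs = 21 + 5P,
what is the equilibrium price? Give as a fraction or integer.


At equilibrium, Qd = Qs.
67 - 2P = 21 + 5P
67 - 21 = 2P + 5P
46 = 7P
P* = 46/7 = 46/7

46/7


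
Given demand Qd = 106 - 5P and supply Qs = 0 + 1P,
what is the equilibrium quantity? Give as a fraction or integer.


First find equilibrium price:
106 - 5P = 0 + 1P
P* = 106/6 = 53/3
Then substitute into demand:
Q* = 106 - 5 * 53/3 = 53/3

53/3


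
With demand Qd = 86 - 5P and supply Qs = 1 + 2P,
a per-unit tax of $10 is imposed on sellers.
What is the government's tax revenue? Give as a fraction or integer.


With tax on sellers, new supply: Qs' = 1 + 2(P - 10)
= 2P - 19
New equilibrium quantity:
Q_new = 11
Tax revenue = tax * Q_new = 10 * 11 = 110

110


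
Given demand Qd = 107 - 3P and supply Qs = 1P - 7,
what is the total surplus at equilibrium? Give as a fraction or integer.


Find equilibrium: 107 - 3P = 1P - 7
107 + 7 = 4P
P* = 114/4 = 57/2
Q* = 1*57/2 - 7 = 43/2
Inverse demand: P = 107/3 - Q/3, so P_max = 107/3
Inverse supply: P = 7 + Q/1, so P_min = 7
CS = (1/2) * 43/2 * (107/3 - 57/2) = 1849/24
PS = (1/2) * 43/2 * (57/2 - 7) = 1849/8
TS = CS + PS = 1849/24 + 1849/8 = 1849/6

1849/6


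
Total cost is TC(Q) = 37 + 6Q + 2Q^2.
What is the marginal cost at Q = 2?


MC = dTC/dQ = 6 + 2*2*Q
At Q = 2:
MC = 6 + 4*2
MC = 6 + 8 = 14

14


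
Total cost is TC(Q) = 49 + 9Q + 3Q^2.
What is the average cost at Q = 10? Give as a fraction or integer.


TC(10) = 49 + 9*10 + 3*10^2
TC(10) = 49 + 90 + 300 = 439
AC = TC/Q = 439/10 = 439/10

439/10


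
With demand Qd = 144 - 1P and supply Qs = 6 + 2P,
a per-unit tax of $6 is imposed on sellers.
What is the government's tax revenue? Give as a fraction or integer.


With tax on sellers, new supply: Qs' = 6 + 2(P - 6)
= 2P - 6
New equilibrium quantity:
Q_new = 94
Tax revenue = tax * Q_new = 6 * 94 = 564

564


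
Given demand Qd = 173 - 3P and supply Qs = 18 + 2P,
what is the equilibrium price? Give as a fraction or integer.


At equilibrium, Qd = Qs.
173 - 3P = 18 + 2P
173 - 18 = 3P + 2P
155 = 5P
P* = 155/5 = 31

31


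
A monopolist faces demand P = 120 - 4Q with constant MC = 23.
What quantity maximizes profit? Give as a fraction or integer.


TR = P*Q = (120 - 4Q)Q = 120Q - 4Q^2
MR = dTR/dQ = 120 - 8Q
Set MR = MC:
120 - 8Q = 23
97 = 8Q
Q* = 97/8 = 97/8

97/8


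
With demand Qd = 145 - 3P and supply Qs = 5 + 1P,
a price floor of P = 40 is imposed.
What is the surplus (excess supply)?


At P = 40:
Qd = 145 - 3*40 = 25
Qs = 5 + 1*40 = 45
Surplus = Qs - Qd = 45 - 25 = 20

20


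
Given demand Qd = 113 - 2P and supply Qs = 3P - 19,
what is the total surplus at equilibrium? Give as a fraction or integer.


Find equilibrium: 113 - 2P = 3P - 19
113 + 19 = 5P
P* = 132/5 = 132/5
Q* = 3*132/5 - 19 = 301/5
Inverse demand: P = 113/2 - Q/2, so P_max = 113/2
Inverse supply: P = 19/3 + Q/3, so P_min = 19/3
CS = (1/2) * 301/5 * (113/2 - 132/5) = 90601/100
PS = (1/2) * 301/5 * (132/5 - 19/3) = 90601/150
TS = CS + PS = 90601/100 + 90601/150 = 90601/60

90601/60


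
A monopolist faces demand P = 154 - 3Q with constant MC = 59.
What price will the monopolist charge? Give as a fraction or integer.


MR = 154 - 6Q
Set MR = MC: 154 - 6Q = 59
Q* = 95/6
Substitute into demand:
P* = 154 - 3*95/6 = 213/2

213/2


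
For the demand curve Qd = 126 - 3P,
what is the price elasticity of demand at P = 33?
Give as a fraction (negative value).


dQ/dP = -3
At P = 33: Q = 126 - 3*33 = 27
E = (dQ/dP)(P/Q) = (-3)(33/27) = -11/3

-11/3


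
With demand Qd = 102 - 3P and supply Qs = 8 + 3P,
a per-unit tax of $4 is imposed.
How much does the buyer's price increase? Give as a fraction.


With a per-unit tax, the buyer's price increase depends on relative slopes.
Supply slope: d = 3, Demand slope: b = 3
Buyer's price increase = d * tax / (b + d)
= 3 * 4 / (3 + 3)
= 12 / 6 = 2

2


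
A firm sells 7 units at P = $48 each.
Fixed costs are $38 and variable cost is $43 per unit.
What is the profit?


Total Revenue = P * Q = 48 * 7 = $336
Total Cost = FC + VC*Q = 38 + 43*7 = $339
Profit = TR - TC = 336 - 339 = $-3

$-3


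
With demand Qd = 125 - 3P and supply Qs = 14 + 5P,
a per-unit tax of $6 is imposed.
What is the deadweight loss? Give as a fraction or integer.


Pre-tax equilibrium quantity: Q* = 667/8
Post-tax equilibrium quantity: Q_tax = 577/8
Reduction in quantity: Q* - Q_tax = 45/4
DWL = (1/2) * tax * (Q* - Q_tax)
DWL = (1/2) * 6 * 45/4 = 135/4

135/4


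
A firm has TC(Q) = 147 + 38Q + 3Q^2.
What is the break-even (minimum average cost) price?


AC(Q) = 147/Q + 38 + 3Q
To minimize: dAC/dQ = -147/Q^2 + 3 = 0
Q^2 = 147/3 = 49
Q* = 7
Min AC = 147/7 + 38 + 3*7
Min AC = 21 + 38 + 21 = 80

80


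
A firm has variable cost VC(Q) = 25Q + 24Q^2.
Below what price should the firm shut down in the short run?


AVC(Q) = VC(Q)/Q = 25 + 24Q
AVC is increasing in Q, so minimum AVC is at Q -> 0+.
Min AVC = 25
The firm should shut down if P < 25.

25


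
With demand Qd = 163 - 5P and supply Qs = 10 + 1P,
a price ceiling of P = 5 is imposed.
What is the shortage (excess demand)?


At P = 5:
Qd = 163 - 5*5 = 138
Qs = 10 + 1*5 = 15
Shortage = Qd - Qs = 138 - 15 = 123

123


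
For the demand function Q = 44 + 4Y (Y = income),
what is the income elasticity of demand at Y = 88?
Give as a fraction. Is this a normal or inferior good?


dQ/dY = 4
At Y = 88: Q = 44 + 4*88 = 396
Ey = (dQ/dY)(Y/Q) = 4 * 88 / 396 = 8/9
Since Ey > 0, this is a normal good.

8/9 (normal good)


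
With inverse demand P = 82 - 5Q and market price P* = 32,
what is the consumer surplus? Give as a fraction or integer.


Maximum willingness to pay (at Q=0): P_max = 82
Quantity demanded at P* = 32:
Q* = (82 - 32)/5 = 10
CS = (1/2) * Q* * (P_max - P*)
CS = (1/2) * 10 * (82 - 32)
CS = (1/2) * 10 * 50 = 250

250


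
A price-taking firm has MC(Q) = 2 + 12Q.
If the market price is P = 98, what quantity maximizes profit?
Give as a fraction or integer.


In perfect competition, profit is maximized where P = MC.
98 = 2 + 12Q
96 = 12Q
Q* = 96/12 = 8

8


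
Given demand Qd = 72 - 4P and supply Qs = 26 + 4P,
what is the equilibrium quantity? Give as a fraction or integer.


First find equilibrium price:
72 - 4P = 26 + 4P
P* = 46/8 = 23/4
Then substitute into demand:
Q* = 72 - 4 * 23/4 = 49

49


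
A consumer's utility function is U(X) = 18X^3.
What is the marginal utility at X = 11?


MU = dU/dX = 18*3*X^(3-1)
MU = 54*X^2
At X = 11:
MU = 54 * 11^2
MU = 54 * 121 = 6534

6534


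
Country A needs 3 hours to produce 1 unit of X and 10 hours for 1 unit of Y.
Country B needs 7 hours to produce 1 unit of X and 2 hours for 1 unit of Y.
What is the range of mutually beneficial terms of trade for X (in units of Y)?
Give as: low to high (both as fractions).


Opportunity cost of X for Country A = hours_X / hours_Y = 3/10 = 3/10 units of Y
Opportunity cost of X for Country B = hours_X / hours_Y = 7/2 = 7/2 units of Y
Terms of trade must be between the two opportunity costs.
Range: 3/10 to 7/2

3/10 to 7/2


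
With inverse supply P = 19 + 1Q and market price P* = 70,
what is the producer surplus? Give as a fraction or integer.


Minimum supply price (at Q=0): P_min = 19
Quantity supplied at P* = 70:
Q* = (70 - 19)/1 = 51
PS = (1/2) * Q* * (P* - P_min)
PS = (1/2) * 51 * (70 - 19)
PS = (1/2) * 51 * 51 = 2601/2

2601/2


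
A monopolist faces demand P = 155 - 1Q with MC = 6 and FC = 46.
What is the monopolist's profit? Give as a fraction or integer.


MR = MC: 155 - 2Q = 6
Q* = 149/2
P* = 155 - 1*149/2 = 161/2
Profit = (P* - MC)*Q* - FC
= (161/2 - 6)*149/2 - 46
= 149/2*149/2 - 46
= 22201/4 - 46 = 22017/4

22017/4


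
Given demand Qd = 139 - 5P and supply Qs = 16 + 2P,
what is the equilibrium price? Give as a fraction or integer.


At equilibrium, Qd = Qs.
139 - 5P = 16 + 2P
139 - 16 = 5P + 2P
123 = 7P
P* = 123/7 = 123/7

123/7


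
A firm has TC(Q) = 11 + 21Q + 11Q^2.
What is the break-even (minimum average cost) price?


AC(Q) = 11/Q + 21 + 11Q
To minimize: dAC/dQ = -11/Q^2 + 11 = 0
Q^2 = 11/11 = 1
Q* = 1
Min AC = 11/1 + 21 + 11*1
Min AC = 11 + 21 + 11 = 43

43


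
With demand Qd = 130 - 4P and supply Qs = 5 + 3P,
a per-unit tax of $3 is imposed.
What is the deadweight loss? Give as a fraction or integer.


Pre-tax equilibrium quantity: Q* = 410/7
Post-tax equilibrium quantity: Q_tax = 374/7
Reduction in quantity: Q* - Q_tax = 36/7
DWL = (1/2) * tax * (Q* - Q_tax)
DWL = (1/2) * 3 * 36/7 = 54/7

54/7


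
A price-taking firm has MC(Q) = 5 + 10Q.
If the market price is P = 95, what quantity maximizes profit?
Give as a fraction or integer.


In perfect competition, profit is maximized where P = MC.
95 = 5 + 10Q
90 = 10Q
Q* = 90/10 = 9

9


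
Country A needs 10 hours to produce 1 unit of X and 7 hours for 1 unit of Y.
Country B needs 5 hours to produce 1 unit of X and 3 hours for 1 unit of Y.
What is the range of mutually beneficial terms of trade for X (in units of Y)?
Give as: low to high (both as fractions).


Opportunity cost of X for Country A = hours_X / hours_Y = 10/7 = 10/7 units of Y
Opportunity cost of X for Country B = hours_X / hours_Y = 5/3 = 5/3 units of Y
Terms of trade must be between the two opportunity costs.
Range: 10/7 to 5/3

10/7 to 5/3


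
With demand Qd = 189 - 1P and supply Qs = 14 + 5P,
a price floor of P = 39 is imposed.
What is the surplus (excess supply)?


At P = 39:
Qd = 189 - 1*39 = 150
Qs = 14 + 5*39 = 209
Surplus = Qs - Qd = 209 - 150 = 59

59


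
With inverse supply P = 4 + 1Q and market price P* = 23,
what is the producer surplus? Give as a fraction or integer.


Minimum supply price (at Q=0): P_min = 4
Quantity supplied at P* = 23:
Q* = (23 - 4)/1 = 19
PS = (1/2) * Q* * (P* - P_min)
PS = (1/2) * 19 * (23 - 4)
PS = (1/2) * 19 * 19 = 361/2

361/2


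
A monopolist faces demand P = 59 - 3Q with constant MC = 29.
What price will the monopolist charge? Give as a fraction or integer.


MR = 59 - 6Q
Set MR = MC: 59 - 6Q = 29
Q* = 5
Substitute into demand:
P* = 59 - 3*5 = 44

44


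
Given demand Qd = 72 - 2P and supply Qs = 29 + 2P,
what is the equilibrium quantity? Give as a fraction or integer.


First find equilibrium price:
72 - 2P = 29 + 2P
P* = 43/4 = 43/4
Then substitute into demand:
Q* = 72 - 2 * 43/4 = 101/2

101/2


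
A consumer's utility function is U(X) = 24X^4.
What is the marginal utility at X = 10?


MU = dU/dX = 24*4*X^(4-1)
MU = 96*X^3
At X = 10:
MU = 96 * 10^3
MU = 96 * 1000 = 96000

96000


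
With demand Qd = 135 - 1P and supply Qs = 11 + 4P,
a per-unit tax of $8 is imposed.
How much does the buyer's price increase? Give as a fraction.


With a per-unit tax, the buyer's price increase depends on relative slopes.
Supply slope: d = 4, Demand slope: b = 1
Buyer's price increase = d * tax / (b + d)
= 4 * 8 / (1 + 4)
= 32 / 5 = 32/5

32/5


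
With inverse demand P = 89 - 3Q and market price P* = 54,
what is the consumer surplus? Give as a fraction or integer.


Maximum willingness to pay (at Q=0): P_max = 89
Quantity demanded at P* = 54:
Q* = (89 - 54)/3 = 35/3
CS = (1/2) * Q* * (P_max - P*)
CS = (1/2) * 35/3 * (89 - 54)
CS = (1/2) * 35/3 * 35 = 1225/6

1225/6


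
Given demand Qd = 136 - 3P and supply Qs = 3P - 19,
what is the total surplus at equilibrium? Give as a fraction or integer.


Find equilibrium: 136 - 3P = 3P - 19
136 + 19 = 6P
P* = 155/6 = 155/6
Q* = 3*155/6 - 19 = 117/2
Inverse demand: P = 136/3 - Q/3, so P_max = 136/3
Inverse supply: P = 19/3 + Q/3, so P_min = 19/3
CS = (1/2) * 117/2 * (136/3 - 155/6) = 4563/8
PS = (1/2) * 117/2 * (155/6 - 19/3) = 4563/8
TS = CS + PS = 4563/8 + 4563/8 = 4563/4

4563/4


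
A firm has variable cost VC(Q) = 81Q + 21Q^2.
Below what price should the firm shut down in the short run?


AVC(Q) = VC(Q)/Q = 81 + 21Q
AVC is increasing in Q, so minimum AVC is at Q -> 0+.
Min AVC = 81
The firm should shut down if P < 81.

81


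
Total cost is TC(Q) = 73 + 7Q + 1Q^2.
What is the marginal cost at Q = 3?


MC = dTC/dQ = 7 + 2*1*Q
At Q = 3:
MC = 7 + 2*3
MC = 7 + 6 = 13

13


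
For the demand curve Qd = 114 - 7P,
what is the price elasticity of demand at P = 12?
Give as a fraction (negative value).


dQ/dP = -7
At P = 12: Q = 114 - 7*12 = 30
E = (dQ/dP)(P/Q) = (-7)(12/30) = -14/5

-14/5


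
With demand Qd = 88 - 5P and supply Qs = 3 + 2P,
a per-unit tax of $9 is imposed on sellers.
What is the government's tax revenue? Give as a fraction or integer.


With tax on sellers, new supply: Qs' = 3 + 2(P - 9)
= 2P - 15
New equilibrium quantity:
Q_new = 101/7
Tax revenue = tax * Q_new = 9 * 101/7 = 909/7

909/7


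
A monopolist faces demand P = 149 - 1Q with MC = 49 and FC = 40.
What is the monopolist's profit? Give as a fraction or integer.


MR = MC: 149 - 2Q = 49
Q* = 50
P* = 149 - 1*50 = 99
Profit = (P* - MC)*Q* - FC
= (99 - 49)*50 - 40
= 50*50 - 40
= 2500 - 40 = 2460

2460


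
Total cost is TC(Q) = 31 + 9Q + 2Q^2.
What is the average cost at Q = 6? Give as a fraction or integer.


TC(6) = 31 + 9*6 + 2*6^2
TC(6) = 31 + 54 + 72 = 157
AC = TC/Q = 157/6 = 157/6

157/6


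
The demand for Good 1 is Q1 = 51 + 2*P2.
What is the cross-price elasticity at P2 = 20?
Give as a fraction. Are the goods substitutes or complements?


dQ1/dP2 = 2
At P2 = 20: Q1 = 51 + 2*20 = 91
Exy = (dQ1/dP2)(P2/Q1) = 2 * 20 / 91 = 40/91
Since Exy > 0, the goods are substitutes.

40/91 (substitutes)


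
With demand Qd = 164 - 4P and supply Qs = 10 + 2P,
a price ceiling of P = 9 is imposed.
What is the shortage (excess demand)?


At P = 9:
Qd = 164 - 4*9 = 128
Qs = 10 + 2*9 = 28
Shortage = Qd - Qs = 128 - 28 = 100

100


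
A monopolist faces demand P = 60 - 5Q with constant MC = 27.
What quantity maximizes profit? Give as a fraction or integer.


TR = P*Q = (60 - 5Q)Q = 60Q - 5Q^2
MR = dTR/dQ = 60 - 10Q
Set MR = MC:
60 - 10Q = 27
33 = 10Q
Q* = 33/10 = 33/10

33/10


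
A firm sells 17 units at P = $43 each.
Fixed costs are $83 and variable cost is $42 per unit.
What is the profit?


Total Revenue = P * Q = 43 * 17 = $731
Total Cost = FC + VC*Q = 83 + 42*17 = $797
Profit = TR - TC = 731 - 797 = $-66

$-66


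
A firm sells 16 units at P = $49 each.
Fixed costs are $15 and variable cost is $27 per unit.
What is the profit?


Total Revenue = P * Q = 49 * 16 = $784
Total Cost = FC + VC*Q = 15 + 27*16 = $447
Profit = TR - TC = 784 - 447 = $337

$337


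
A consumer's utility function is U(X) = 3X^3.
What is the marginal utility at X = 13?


MU = dU/dX = 3*3*X^(3-1)
MU = 9*X^2
At X = 13:
MU = 9 * 13^2
MU = 9 * 169 = 1521

1521


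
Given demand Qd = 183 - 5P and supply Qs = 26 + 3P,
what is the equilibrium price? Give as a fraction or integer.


At equilibrium, Qd = Qs.
183 - 5P = 26 + 3P
183 - 26 = 5P + 3P
157 = 8P
P* = 157/8 = 157/8

157/8


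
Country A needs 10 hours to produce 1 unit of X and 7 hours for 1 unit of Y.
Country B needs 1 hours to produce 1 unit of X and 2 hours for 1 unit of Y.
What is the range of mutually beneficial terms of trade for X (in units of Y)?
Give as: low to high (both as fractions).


Opportunity cost of X for Country A = hours_X / hours_Y = 10/7 = 10/7 units of Y
Opportunity cost of X for Country B = hours_X / hours_Y = 1/2 = 1/2 units of Y
Terms of trade must be between the two opportunity costs.
Range: 1/2 to 10/7

1/2 to 10/7


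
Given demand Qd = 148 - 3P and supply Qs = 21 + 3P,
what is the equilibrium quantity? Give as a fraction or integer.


First find equilibrium price:
148 - 3P = 21 + 3P
P* = 127/6 = 127/6
Then substitute into demand:
Q* = 148 - 3 * 127/6 = 169/2

169/2


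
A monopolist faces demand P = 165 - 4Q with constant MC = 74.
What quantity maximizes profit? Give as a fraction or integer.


TR = P*Q = (165 - 4Q)Q = 165Q - 4Q^2
MR = dTR/dQ = 165 - 8Q
Set MR = MC:
165 - 8Q = 74
91 = 8Q
Q* = 91/8 = 91/8

91/8


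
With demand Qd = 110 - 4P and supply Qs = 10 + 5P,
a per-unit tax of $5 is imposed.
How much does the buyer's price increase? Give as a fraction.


With a per-unit tax, the buyer's price increase depends on relative slopes.
Supply slope: d = 5, Demand slope: b = 4
Buyer's price increase = d * tax / (b + d)
= 5 * 5 / (4 + 5)
= 25 / 9 = 25/9

25/9


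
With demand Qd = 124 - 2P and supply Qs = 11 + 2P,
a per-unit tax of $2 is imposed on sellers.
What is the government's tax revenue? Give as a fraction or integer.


With tax on sellers, new supply: Qs' = 11 + 2(P - 2)
= 7 + 2P
New equilibrium quantity:
Q_new = 131/2
Tax revenue = tax * Q_new = 2 * 131/2 = 131

131


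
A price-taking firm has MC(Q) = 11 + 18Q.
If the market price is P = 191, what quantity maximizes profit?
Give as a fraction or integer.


In perfect competition, profit is maximized where P = MC.
191 = 11 + 18Q
180 = 18Q
Q* = 180/18 = 10

10


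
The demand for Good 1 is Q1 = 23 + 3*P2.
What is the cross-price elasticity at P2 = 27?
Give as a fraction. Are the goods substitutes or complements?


dQ1/dP2 = 3
At P2 = 27: Q1 = 23 + 3*27 = 104
Exy = (dQ1/dP2)(P2/Q1) = 3 * 27 / 104 = 81/104
Since Exy > 0, the goods are substitutes.

81/104 (substitutes)


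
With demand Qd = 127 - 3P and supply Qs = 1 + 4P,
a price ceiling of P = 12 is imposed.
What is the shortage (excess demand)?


At P = 12:
Qd = 127 - 3*12 = 91
Qs = 1 + 4*12 = 49
Shortage = Qd - Qs = 91 - 49 = 42

42


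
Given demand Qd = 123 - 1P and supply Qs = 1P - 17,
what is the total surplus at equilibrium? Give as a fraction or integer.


Find equilibrium: 123 - 1P = 1P - 17
123 + 17 = 2P
P* = 140/2 = 70
Q* = 1*70 - 17 = 53
Inverse demand: P = 123 - Q/1, so P_max = 123
Inverse supply: P = 17 + Q/1, so P_min = 17
CS = (1/2) * 53 * (123 - 70) = 2809/2
PS = (1/2) * 53 * (70 - 17) = 2809/2
TS = CS + PS = 2809/2 + 2809/2 = 2809

2809


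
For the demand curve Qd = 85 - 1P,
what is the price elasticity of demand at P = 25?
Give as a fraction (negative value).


dQ/dP = -1
At P = 25: Q = 85 - 1*25 = 60
E = (dQ/dP)(P/Q) = (-1)(25/60) = -5/12

-5/12


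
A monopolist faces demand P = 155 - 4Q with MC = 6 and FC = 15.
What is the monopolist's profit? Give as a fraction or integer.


MR = MC: 155 - 8Q = 6
Q* = 149/8
P* = 155 - 4*149/8 = 161/2
Profit = (P* - MC)*Q* - FC
= (161/2 - 6)*149/8 - 15
= 149/2*149/8 - 15
= 22201/16 - 15 = 21961/16

21961/16


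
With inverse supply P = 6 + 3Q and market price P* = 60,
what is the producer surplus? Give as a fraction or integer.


Minimum supply price (at Q=0): P_min = 6
Quantity supplied at P* = 60:
Q* = (60 - 6)/3 = 18
PS = (1/2) * Q* * (P* - P_min)
PS = (1/2) * 18 * (60 - 6)
PS = (1/2) * 18 * 54 = 486

486


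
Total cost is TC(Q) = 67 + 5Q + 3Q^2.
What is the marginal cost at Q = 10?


MC = dTC/dQ = 5 + 2*3*Q
At Q = 10:
MC = 5 + 6*10
MC = 5 + 60 = 65

65


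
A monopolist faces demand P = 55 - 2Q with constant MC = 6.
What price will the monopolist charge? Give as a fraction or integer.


MR = 55 - 4Q
Set MR = MC: 55 - 4Q = 6
Q* = 49/4
Substitute into demand:
P* = 55 - 2*49/4 = 61/2

61/2


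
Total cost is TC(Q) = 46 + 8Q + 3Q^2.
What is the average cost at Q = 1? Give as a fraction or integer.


TC(1) = 46 + 8*1 + 3*1^2
TC(1) = 46 + 8 + 3 = 57
AC = TC/Q = 57/1 = 57

57


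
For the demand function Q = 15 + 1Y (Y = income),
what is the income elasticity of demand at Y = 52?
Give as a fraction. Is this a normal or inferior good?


dQ/dY = 1
At Y = 52: Q = 15 + 1*52 = 67
Ey = (dQ/dY)(Y/Q) = 1 * 52 / 67 = 52/67
Since Ey > 0, this is a normal good.

52/67 (normal good)


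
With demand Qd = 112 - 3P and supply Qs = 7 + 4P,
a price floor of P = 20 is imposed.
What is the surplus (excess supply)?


At P = 20:
Qd = 112 - 3*20 = 52
Qs = 7 + 4*20 = 87
Surplus = Qs - Qd = 87 - 52 = 35

35


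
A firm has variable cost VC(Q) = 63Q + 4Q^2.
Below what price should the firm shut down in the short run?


AVC(Q) = VC(Q)/Q = 63 + 4Q
AVC is increasing in Q, so minimum AVC is at Q -> 0+.
Min AVC = 63
The firm should shut down if P < 63.

63


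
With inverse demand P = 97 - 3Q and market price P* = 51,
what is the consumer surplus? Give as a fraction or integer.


Maximum willingness to pay (at Q=0): P_max = 97
Quantity demanded at P* = 51:
Q* = (97 - 51)/3 = 46/3
CS = (1/2) * Q* * (P_max - P*)
CS = (1/2) * 46/3 * (97 - 51)
CS = (1/2) * 46/3 * 46 = 1058/3

1058/3


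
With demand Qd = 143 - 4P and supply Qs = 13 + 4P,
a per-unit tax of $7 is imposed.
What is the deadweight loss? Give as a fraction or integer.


Pre-tax equilibrium quantity: Q* = 78
Post-tax equilibrium quantity: Q_tax = 64
Reduction in quantity: Q* - Q_tax = 14
DWL = (1/2) * tax * (Q* - Q_tax)
DWL = (1/2) * 7 * 14 = 49

49


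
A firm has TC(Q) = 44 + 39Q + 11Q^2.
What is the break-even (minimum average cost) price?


AC(Q) = 44/Q + 39 + 11Q
To minimize: dAC/dQ = -44/Q^2 + 11 = 0
Q^2 = 44/11 = 4
Q* = 2
Min AC = 44/2 + 39 + 11*2
Min AC = 22 + 39 + 22 = 83

83


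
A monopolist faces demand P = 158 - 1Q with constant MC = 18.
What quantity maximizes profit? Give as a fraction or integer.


TR = P*Q = (158 - 1Q)Q = 158Q - 1Q^2
MR = dTR/dQ = 158 - 2Q
Set MR = MC:
158 - 2Q = 18
140 = 2Q
Q* = 140/2 = 70

70


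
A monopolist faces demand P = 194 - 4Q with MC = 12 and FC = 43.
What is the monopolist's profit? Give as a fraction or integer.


MR = MC: 194 - 8Q = 12
Q* = 91/4
P* = 194 - 4*91/4 = 103
Profit = (P* - MC)*Q* - FC
= (103 - 12)*91/4 - 43
= 91*91/4 - 43
= 8281/4 - 43 = 8109/4

8109/4


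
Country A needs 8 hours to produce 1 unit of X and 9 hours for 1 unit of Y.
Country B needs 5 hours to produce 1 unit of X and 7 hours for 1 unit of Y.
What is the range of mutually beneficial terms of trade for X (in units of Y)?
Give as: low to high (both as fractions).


Opportunity cost of X for Country A = hours_X / hours_Y = 8/9 = 8/9 units of Y
Opportunity cost of X for Country B = hours_X / hours_Y = 5/7 = 5/7 units of Y
Terms of trade must be between the two opportunity costs.
Range: 5/7 to 8/9

5/7 to 8/9


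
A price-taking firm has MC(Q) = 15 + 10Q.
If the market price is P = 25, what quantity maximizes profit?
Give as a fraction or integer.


In perfect competition, profit is maximized where P = MC.
25 = 15 + 10Q
10 = 10Q
Q* = 10/10 = 1

1


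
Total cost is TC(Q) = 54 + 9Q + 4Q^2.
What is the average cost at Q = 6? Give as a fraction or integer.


TC(6) = 54 + 9*6 + 4*6^2
TC(6) = 54 + 54 + 144 = 252
AC = TC/Q = 252/6 = 42

42


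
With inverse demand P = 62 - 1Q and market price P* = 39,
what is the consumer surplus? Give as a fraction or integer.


Maximum willingness to pay (at Q=0): P_max = 62
Quantity demanded at P* = 39:
Q* = (62 - 39)/1 = 23
CS = (1/2) * Q* * (P_max - P*)
CS = (1/2) * 23 * (62 - 39)
CS = (1/2) * 23 * 23 = 529/2

529/2


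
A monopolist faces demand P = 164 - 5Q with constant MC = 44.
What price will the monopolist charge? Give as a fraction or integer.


MR = 164 - 10Q
Set MR = MC: 164 - 10Q = 44
Q* = 12
Substitute into demand:
P* = 164 - 5*12 = 104

104


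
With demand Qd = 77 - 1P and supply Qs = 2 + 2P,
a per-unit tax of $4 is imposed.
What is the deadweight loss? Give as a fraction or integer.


Pre-tax equilibrium quantity: Q* = 52
Post-tax equilibrium quantity: Q_tax = 148/3
Reduction in quantity: Q* - Q_tax = 8/3
DWL = (1/2) * tax * (Q* - Q_tax)
DWL = (1/2) * 4 * 8/3 = 16/3

16/3


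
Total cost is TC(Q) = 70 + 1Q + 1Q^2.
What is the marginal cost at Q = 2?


MC = dTC/dQ = 1 + 2*1*Q
At Q = 2:
MC = 1 + 2*2
MC = 1 + 4 = 5

5


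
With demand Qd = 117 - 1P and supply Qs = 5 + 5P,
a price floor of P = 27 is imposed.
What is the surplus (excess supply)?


At P = 27:
Qd = 117 - 1*27 = 90
Qs = 5 + 5*27 = 140
Surplus = Qs - Qd = 140 - 90 = 50

50


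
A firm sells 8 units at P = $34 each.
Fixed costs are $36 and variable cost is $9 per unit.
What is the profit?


Total Revenue = P * Q = 34 * 8 = $272
Total Cost = FC + VC*Q = 36 + 9*8 = $108
Profit = TR - TC = 272 - 108 = $164

$164


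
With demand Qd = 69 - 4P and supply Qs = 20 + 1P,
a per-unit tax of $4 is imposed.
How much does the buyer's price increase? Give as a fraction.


With a per-unit tax, the buyer's price increase depends on relative slopes.
Supply slope: d = 1, Demand slope: b = 4
Buyer's price increase = d * tax / (b + d)
= 1 * 4 / (4 + 1)
= 4 / 5 = 4/5

4/5


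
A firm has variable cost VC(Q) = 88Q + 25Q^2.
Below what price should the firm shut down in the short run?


AVC(Q) = VC(Q)/Q = 88 + 25Q
AVC is increasing in Q, so minimum AVC is at Q -> 0+.
Min AVC = 88
The firm should shut down if P < 88.

88


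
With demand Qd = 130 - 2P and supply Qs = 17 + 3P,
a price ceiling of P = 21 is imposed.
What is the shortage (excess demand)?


At P = 21:
Qd = 130 - 2*21 = 88
Qs = 17 + 3*21 = 80
Shortage = Qd - Qs = 88 - 80 = 8

8


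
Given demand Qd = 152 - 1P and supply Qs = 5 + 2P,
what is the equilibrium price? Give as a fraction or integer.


At equilibrium, Qd = Qs.
152 - 1P = 5 + 2P
152 - 5 = 1P + 2P
147 = 3P
P* = 147/3 = 49

49


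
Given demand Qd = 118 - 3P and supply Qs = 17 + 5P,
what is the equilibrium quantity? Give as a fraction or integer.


First find equilibrium price:
118 - 3P = 17 + 5P
P* = 101/8 = 101/8
Then substitute into demand:
Q* = 118 - 3 * 101/8 = 641/8

641/8


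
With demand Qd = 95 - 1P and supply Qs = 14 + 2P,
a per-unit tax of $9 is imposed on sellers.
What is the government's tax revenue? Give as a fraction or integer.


With tax on sellers, new supply: Qs' = 14 + 2(P - 9)
= 2P - 4
New equilibrium quantity:
Q_new = 62
Tax revenue = tax * Q_new = 9 * 62 = 558

558


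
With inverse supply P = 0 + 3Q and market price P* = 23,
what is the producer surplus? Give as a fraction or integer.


Minimum supply price (at Q=0): P_min = 0
Quantity supplied at P* = 23:
Q* = (23 - 0)/3 = 23/3
PS = (1/2) * Q* * (P* - P_min)
PS = (1/2) * 23/3 * (23 - 0)
PS = (1/2) * 23/3 * 23 = 529/6

529/6


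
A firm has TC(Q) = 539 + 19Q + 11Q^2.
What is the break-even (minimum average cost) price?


AC(Q) = 539/Q + 19 + 11Q
To minimize: dAC/dQ = -539/Q^2 + 11 = 0
Q^2 = 539/11 = 49
Q* = 7
Min AC = 539/7 + 19 + 11*7
Min AC = 77 + 19 + 77 = 173

173


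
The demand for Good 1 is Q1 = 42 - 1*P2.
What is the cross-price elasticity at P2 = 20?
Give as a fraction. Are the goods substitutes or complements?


dQ1/dP2 = -1
At P2 = 20: Q1 = 42 - 1*20 = 22
Exy = (dQ1/dP2)(P2/Q1) = -1 * 20 / 22 = -10/11
Since Exy < 0, the goods are complements.

-10/11 (complements)


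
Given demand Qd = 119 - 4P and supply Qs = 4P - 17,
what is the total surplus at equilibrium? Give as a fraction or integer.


Find equilibrium: 119 - 4P = 4P - 17
119 + 17 = 8P
P* = 136/8 = 17
Q* = 4*17 - 17 = 51
Inverse demand: P = 119/4 - Q/4, so P_max = 119/4
Inverse supply: P = 17/4 + Q/4, so P_min = 17/4
CS = (1/2) * 51 * (119/4 - 17) = 2601/8
PS = (1/2) * 51 * (17 - 17/4) = 2601/8
TS = CS + PS = 2601/8 + 2601/8 = 2601/4

2601/4


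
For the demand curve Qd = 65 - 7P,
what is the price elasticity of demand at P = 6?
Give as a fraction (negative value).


dQ/dP = -7
At P = 6: Q = 65 - 7*6 = 23
E = (dQ/dP)(P/Q) = (-7)(6/23) = -42/23

-42/23


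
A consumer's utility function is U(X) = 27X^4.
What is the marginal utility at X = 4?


MU = dU/dX = 27*4*X^(4-1)
MU = 108*X^3
At X = 4:
MU = 108 * 4^3
MU = 108 * 64 = 6912

6912


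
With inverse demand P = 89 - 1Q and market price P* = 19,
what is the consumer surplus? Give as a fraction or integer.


Maximum willingness to pay (at Q=0): P_max = 89
Quantity demanded at P* = 19:
Q* = (89 - 19)/1 = 70
CS = (1/2) * Q* * (P_max - P*)
CS = (1/2) * 70 * (89 - 19)
CS = (1/2) * 70 * 70 = 2450

2450


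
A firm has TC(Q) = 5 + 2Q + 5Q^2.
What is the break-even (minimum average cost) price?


AC(Q) = 5/Q + 2 + 5Q
To minimize: dAC/dQ = -5/Q^2 + 5 = 0
Q^2 = 5/5 = 1
Q* = 1
Min AC = 5/1 + 2 + 5*1
Min AC = 5 + 2 + 5 = 12

12


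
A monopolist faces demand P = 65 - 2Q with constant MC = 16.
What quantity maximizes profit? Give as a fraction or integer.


TR = P*Q = (65 - 2Q)Q = 65Q - 2Q^2
MR = dTR/dQ = 65 - 4Q
Set MR = MC:
65 - 4Q = 16
49 = 4Q
Q* = 49/4 = 49/4

49/4
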